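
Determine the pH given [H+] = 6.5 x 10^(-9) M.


pH = -log10([H+])
pH = -log10(6.5 x 10^(-9))
pH = 8.1871

8.1871


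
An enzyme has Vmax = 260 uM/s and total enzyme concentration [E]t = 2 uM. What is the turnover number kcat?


kcat = Vmax / [E]t
kcat = 260 / 2
kcat = 130.0 s^-1

130.0 s^-1


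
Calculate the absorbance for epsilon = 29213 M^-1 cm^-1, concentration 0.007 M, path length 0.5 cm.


A = epsilon * c * l
A = 29213 * 0.007 * 0.5
A = 102.2455

102.2455


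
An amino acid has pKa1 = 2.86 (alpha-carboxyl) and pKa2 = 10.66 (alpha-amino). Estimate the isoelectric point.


pI = (pKa1 + pKa2) / 2
pI = (2.86 + 10.66) / 2
pI = 6.76

6.76


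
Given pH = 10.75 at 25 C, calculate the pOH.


pOH = 14 - pH
pOH = 14 - 10.75
pOH = 3.25

3.25


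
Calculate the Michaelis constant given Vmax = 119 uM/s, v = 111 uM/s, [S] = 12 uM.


Km = [S] * (Vmax - v) / v
Km = 12 * (119 - 111) / 111
Km = 0.8649 uM

0.8649 uM


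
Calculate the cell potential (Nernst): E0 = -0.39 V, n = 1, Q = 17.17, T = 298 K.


E = E0 - (RT/nF) * ln(Q)
E = -0.39 - (8.314 * 298 / (1 * 96485)) * ln(17.17)
E = -0.463 V

-0.463 V


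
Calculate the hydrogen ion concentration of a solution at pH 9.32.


[H+] = 10^(-pH)
[H+] = 10^(-9.32)
[H+] = 4.786e-10 M

4.786e-10 M


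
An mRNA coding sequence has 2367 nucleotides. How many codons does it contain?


codons = nucleotides / 3
codons = 2367 / 3 = 789

789


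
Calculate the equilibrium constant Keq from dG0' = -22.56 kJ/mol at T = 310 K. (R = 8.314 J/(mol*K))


Keq = exp(-dG0 * 1000 / (R * T))
Keq = exp(-(-22.56) * 1000 / (8.314 * 310))
Keq = 6330.9822

6330.9822


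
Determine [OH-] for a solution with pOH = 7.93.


[OH-] = 10^(-pOH)
[OH-] = 10^(-7.93)
[OH-] = 1.175e-08 M

1.175e-08 M


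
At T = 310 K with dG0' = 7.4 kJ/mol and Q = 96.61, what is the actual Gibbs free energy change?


dG = dG0' + RT * ln(Q) / 1000
dG = 7.4 + 8.314 * 310 * ln(96.61) / 1000
dG = 19.1802 kJ/mol

19.1802 kJ/mol


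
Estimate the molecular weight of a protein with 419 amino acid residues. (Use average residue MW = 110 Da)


MW = n_residues * 110 Da
MW = 419 * 110
MW = 46090 Da

46090 Da


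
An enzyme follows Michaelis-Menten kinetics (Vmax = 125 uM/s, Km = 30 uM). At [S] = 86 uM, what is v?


v = Vmax * [S] / (Km + [S])
v = 125 * 86 / (30 + 86)
v = 92.6724 uM/s

92.6724 uM/s


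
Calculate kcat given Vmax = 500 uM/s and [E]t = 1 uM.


kcat = Vmax / [E]t
kcat = 500 / 1
kcat = 500.0 s^-1

500.0 s^-1


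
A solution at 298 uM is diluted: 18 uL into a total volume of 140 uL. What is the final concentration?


C2 = C1 * V1 / V2
C2 = 298 * 18 / 140
C2 = 38.3143 uM

38.3143 uM


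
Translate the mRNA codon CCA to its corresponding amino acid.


Standard genetic code lookup.
Codon CCA -> Pro

Pro


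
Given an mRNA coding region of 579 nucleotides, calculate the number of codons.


codons = nucleotides / 3
codons = 579 / 3 = 193

193


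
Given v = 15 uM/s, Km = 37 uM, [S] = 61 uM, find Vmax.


Vmax = v * (Km + [S]) / [S]
Vmax = 15 * (37 + 61) / 61
Vmax = 24.0984 uM/s

24.0984 uM/s


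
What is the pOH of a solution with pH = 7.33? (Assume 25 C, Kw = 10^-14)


pOH = 14 - pH
pOH = 14 - 7.33
pOH = 6.67

6.67


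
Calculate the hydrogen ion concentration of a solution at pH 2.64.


[H+] = 10^(-pH)
[H+] = 10^(-2.64)
[H+] = 0.0023 M

0.0023 M


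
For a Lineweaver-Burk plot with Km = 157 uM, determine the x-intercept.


x-intercept = -1/Km
= -1/157
= -0.0064 1/uM

-0.0064 1/uM


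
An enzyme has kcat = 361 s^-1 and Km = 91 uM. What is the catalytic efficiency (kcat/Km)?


Catalytic efficiency = kcat / Km
= 361 / 91
= 3.967 uM^-1*s^-1

3.967 uM^-1*s^-1


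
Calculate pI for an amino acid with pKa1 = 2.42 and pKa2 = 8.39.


pI = (pKa1 + pKa2) / 2
pI = (2.42 + 8.39) / 2
pI = 5.405

5.405


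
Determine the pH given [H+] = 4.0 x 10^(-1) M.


pH = -log10([H+])
pH = -log10(4.0 x 10^(-1))
pH = 0.3979

0.3979


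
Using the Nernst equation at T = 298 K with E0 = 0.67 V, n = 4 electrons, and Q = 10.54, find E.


E = E0 - (RT/nF) * ln(Q)
E = 0.67 - (8.314 * 298 / (4 * 96485)) * ln(10.54)
E = 0.6549 V

0.6549 V


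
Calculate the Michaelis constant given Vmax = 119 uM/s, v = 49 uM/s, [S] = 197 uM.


Km = [S] * (Vmax - v) / v
Km = 197 * (119 - 49) / 49
Km = 281.4286 uM

281.4286 uM


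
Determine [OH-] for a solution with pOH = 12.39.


[OH-] = 10^(-pOH)
[OH-] = 10^(-12.39)
[OH-] = 4.074e-13 M

4.074e-13 M


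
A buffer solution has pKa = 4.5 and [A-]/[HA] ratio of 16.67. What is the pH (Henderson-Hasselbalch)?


pH = pKa + log10([A-]/[HA])
pH = 4.5 + log10(16.67)
pH = 5.7219

5.7219


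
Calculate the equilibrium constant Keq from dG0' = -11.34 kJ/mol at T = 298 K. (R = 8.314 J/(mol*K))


Keq = exp(-dG0 * 1000 / (R * T))
Keq = exp(-(-11.34) * 1000 / (8.314 * 298))
Keq = 97.2283

97.2283


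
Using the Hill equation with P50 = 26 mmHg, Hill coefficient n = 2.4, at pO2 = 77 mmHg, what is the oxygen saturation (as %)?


Y = pO2^n / (P50^n + pO2^n)
Y = 77^2.4 / (26^2.4 + 77^2.4)
Y = 93.12%

93.12%


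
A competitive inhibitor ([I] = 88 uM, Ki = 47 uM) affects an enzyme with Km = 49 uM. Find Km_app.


Km_app = Km * (1 + [I]/Ki)
Km_app = 49 * (1 + 88/47)
Km_app = 140.7447 uM

140.7447 uM


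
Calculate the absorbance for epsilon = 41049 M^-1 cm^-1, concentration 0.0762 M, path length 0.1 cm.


A = epsilon * c * l
A = 41049 * 0.0762 * 0.1
A = 312.7934

312.7934


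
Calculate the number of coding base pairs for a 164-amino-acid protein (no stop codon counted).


Each amino acid = 1 codon = 3 bp
bp = 164 * 3 = 492 bp

492 bp


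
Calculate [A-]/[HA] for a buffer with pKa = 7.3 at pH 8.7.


[A-]/[HA] = 10^(pH - pKa)
= 10^(8.7 - 7.3)
= 25.1189

25.1189


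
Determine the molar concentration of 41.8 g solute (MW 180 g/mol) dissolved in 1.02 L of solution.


C = (mass / MW) / volume
C = (41.8 / 180) / 1.02
C = 0.2277 M

0.2277 M


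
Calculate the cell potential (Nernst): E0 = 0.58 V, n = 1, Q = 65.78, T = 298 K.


E = E0 - (RT/nF) * ln(Q)
E = 0.58 - (8.314 * 298 / (1 * 96485)) * ln(65.78)
E = 0.4725 V

0.4725 V


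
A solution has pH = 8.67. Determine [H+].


[H+] = 10^(-pH)
[H+] = 10^(-8.67)
[H+] = 2.138e-09 M

2.138e-09 M


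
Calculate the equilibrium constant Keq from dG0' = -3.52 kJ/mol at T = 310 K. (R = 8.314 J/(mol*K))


Keq = exp(-dG0 * 1000 / (R * T))
Keq = exp(-(-3.52) * 1000 / (8.314 * 310))
Keq = 3.9187

3.9187


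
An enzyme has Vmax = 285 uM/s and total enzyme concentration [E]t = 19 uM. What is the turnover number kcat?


kcat = Vmax / [E]t
kcat = 285 / 19
kcat = 15.0 s^-1

15.0 s^-1


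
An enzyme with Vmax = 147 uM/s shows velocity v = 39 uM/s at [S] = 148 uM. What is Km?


Km = [S] * (Vmax - v) / v
Km = 148 * (147 - 39) / 39
Km = 409.8462 uM

409.8462 uM


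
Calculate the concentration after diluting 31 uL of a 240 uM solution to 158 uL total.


C2 = C1 * V1 / V2
C2 = 240 * 31 / 158
C2 = 47.0886 uM

47.0886 uM


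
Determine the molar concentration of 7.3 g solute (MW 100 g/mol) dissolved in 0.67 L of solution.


C = (mass / MW) / volume
C = (7.3 / 100) / 0.67
C = 0.109 M

0.109 M


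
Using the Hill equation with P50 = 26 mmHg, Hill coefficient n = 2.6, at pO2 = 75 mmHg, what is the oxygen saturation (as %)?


Y = pO2^n / (P50^n + pO2^n)
Y = 75^2.6 / (26^2.6 + 75^2.6)
Y = 94.02%

94.02%


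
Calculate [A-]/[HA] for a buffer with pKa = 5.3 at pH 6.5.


[A-]/[HA] = 10^(pH - pKa)
= 10^(6.5 - 5.3)
= 15.8489

15.8489


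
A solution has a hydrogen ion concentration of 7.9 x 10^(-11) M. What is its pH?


pH = -log10([H+])
pH = -log10(7.9 x 10^(-11))
pH = 10.1024

10.1024


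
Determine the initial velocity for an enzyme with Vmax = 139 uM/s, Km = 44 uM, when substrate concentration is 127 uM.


v = Vmax * [S] / (Km + [S])
v = 139 * 127 / (44 + 127)
v = 103.2339 uM/s

103.2339 uM/s


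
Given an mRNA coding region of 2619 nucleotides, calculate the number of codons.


codons = nucleotides / 3
codons = 2619 / 3 = 873

873


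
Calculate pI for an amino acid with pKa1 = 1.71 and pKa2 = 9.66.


pI = (pKa1 + pKa2) / 2
pI = (1.71 + 9.66) / 2
pI = 5.685

5.685


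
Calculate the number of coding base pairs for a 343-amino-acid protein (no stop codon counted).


Each amino acid = 1 codon = 3 bp
bp = 343 * 3 = 1029 bp

1029 bp


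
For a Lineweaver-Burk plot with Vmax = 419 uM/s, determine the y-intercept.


y-intercept = 1/Vmax
= 1/419
= 0.0024 s/uM

0.0024 s/uM


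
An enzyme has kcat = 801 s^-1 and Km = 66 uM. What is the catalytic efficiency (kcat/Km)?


Catalytic efficiency = kcat / Km
= 801 / 66
= 12.1364 uM^-1*s^-1

12.1364 uM^-1*s^-1


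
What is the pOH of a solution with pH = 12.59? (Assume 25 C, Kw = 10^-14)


pOH = 14 - pH
pOH = 14 - 12.59
pOH = 1.41

1.41


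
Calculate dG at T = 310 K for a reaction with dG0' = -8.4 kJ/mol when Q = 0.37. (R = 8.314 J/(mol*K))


dG = dG0' + RT * ln(Q) / 1000
dG = -8.4 + 8.314 * 310 * ln(0.37) / 1000
dG = -10.9625 kJ/mol

-10.9625 kJ/mol


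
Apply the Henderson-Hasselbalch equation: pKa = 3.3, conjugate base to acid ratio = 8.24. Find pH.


pH = pKa + log10([A-]/[HA])
pH = 3.3 + log10(8.24)
pH = 4.2159

4.2159


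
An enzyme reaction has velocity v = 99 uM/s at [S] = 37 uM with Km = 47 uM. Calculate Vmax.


Vmax = v * (Km + [S]) / [S]
Vmax = 99 * (47 + 37) / 37
Vmax = 224.7568 uM/s

224.7568 uM/s


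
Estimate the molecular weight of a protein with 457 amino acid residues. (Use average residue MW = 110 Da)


MW = n_residues * 110 Da
MW = 457 * 110
MW = 50270 Da

50270 Da


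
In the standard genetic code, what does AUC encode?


Standard genetic code lookup.
Codon AUC -> Ile

Ile


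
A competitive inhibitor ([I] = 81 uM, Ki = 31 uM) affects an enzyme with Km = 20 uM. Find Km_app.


Km_app = Km * (1 + [I]/Ki)
Km_app = 20 * (1 + 81/31)
Km_app = 72.2581 uM

72.2581 uM


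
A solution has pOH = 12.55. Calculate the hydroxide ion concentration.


[OH-] = 10^(-pOH)
[OH-] = 10^(-12.55)
[OH-] = 2.818e-13 M

2.818e-13 M


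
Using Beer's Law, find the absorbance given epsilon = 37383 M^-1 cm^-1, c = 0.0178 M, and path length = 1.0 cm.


A = epsilon * c * l
A = 37383 * 0.0178 * 1.0
A = 665.4174

665.4174


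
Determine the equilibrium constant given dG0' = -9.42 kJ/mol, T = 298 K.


Keq = exp(-dG0 * 1000 / (R * T))
Keq = exp(-(-9.42) * 1000 / (8.314 * 298))
Keq = 44.7956

44.7956


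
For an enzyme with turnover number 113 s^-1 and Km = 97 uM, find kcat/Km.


Catalytic efficiency = kcat / Km
= 113 / 97
= 1.1649 uM^-1*s^-1

1.1649 uM^-1*s^-1


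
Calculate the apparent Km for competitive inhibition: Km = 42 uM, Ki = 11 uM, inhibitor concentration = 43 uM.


Km_app = Km * (1 + [I]/Ki)
Km_app = 42 * (1 + 43/11)
Km_app = 206.1818 uM

206.1818 uM


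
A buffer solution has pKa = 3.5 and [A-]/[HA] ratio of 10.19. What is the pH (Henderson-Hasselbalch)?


pH = pKa + log10([A-]/[HA])
pH = 3.5 + log10(10.19)
pH = 4.5082

4.5082


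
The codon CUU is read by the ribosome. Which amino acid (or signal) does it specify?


Standard genetic code lookup.
Codon CUU -> Leu

Leu


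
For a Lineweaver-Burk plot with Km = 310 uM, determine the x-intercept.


x-intercept = -1/Km
= -1/310
= -0.0032 1/uM

-0.0032 1/uM


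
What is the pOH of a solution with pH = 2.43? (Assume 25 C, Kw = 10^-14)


pOH = 14 - pH
pOH = 14 - 2.43
pOH = 11.57

11.57


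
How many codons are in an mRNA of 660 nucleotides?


codons = nucleotides / 3
codons = 660 / 3 = 220

220


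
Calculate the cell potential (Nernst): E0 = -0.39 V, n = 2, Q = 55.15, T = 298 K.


E = E0 - (RT/nF) * ln(Q)
E = -0.39 - (8.314 * 298 / (2 * 96485)) * ln(55.15)
E = -0.4415 V

-0.4415 V


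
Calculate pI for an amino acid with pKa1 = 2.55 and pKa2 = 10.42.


pI = (pKa1 + pKa2) / 2
pI = (2.55 + 10.42) / 2
pI = 6.485

6.485


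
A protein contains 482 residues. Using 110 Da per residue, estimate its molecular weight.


MW = n_residues * 110 Da
MW = 482 * 110
MW = 53020 Da

53020 Da


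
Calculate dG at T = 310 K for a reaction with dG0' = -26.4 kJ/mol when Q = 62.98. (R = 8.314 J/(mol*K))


dG = dG0' + RT * ln(Q) / 1000
dG = -26.4 + 8.314 * 310 * ln(62.98) / 1000
dG = -15.7226 kJ/mol

-15.7226 kJ/mol


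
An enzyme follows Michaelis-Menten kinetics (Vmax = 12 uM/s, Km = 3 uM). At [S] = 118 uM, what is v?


v = Vmax * [S] / (Km + [S])
v = 12 * 118 / (3 + 118)
v = 11.7025 uM/s

11.7025 uM/s


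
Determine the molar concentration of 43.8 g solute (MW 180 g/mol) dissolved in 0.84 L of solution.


C = (mass / MW) / volume
C = (43.8 / 180) / 0.84
C = 0.2897 M

0.2897 M


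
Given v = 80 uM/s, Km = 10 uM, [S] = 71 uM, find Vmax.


Vmax = v * (Km + [S]) / [S]
Vmax = 80 * (10 + 71) / 71
Vmax = 91.2676 uM/s

91.2676 uM/s


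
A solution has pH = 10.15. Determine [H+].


[H+] = 10^(-pH)
[H+] = 10^(-10.15)
[H+] = 7.079e-11 M

7.079e-11 M


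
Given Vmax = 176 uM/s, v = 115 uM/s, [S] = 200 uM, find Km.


Km = [S] * (Vmax - v) / v
Km = 200 * (176 - 115) / 115
Km = 106.087 uM

106.087 uM


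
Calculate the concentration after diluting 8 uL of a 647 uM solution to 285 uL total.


C2 = C1 * V1 / V2
C2 = 647 * 8 / 285
C2 = 18.1614 uM

18.1614 uM


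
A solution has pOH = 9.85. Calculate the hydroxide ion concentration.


[OH-] = 10^(-pOH)
[OH-] = 10^(-9.85)
[OH-] = 1.413e-10 M

1.413e-10 M


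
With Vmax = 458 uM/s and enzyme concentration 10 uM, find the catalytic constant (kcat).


kcat = Vmax / [E]t
kcat = 458 / 10
kcat = 45.8 s^-1

45.8 s^-1


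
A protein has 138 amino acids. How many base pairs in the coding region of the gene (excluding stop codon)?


Each amino acid = 1 codon = 3 bp
bp = 138 * 3 = 414 bp

414 bp


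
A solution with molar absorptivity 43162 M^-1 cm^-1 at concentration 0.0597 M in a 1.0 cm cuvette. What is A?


A = epsilon * c * l
A = 43162 * 0.0597 * 1.0
A = 2576.7714

2576.7714


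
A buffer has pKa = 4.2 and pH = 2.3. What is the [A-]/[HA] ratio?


[A-]/[HA] = 10^(pH - pKa)
= 10^(2.3 - 4.2)
= 0.0126

0.0126


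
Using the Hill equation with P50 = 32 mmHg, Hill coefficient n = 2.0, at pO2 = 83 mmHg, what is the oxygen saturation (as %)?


Y = pO2^n / (P50^n + pO2^n)
Y = 83^2.0 / (32^2.0 + 83^2.0)
Y = 87.06%

87.06%


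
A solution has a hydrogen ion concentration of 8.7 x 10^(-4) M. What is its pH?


pH = -log10([H+])
pH = -log10(8.7 x 10^(-4))
pH = 3.0605

3.0605


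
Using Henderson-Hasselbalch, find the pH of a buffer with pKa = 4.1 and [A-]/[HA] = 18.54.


pH = pKa + log10([A-]/[HA])
pH = 4.1 + log10(18.54)
pH = 5.3681

5.3681


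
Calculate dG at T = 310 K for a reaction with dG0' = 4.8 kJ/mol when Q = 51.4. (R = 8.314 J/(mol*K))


dG = dG0' + RT * ln(Q) / 1000
dG = 4.8 + 8.314 * 310 * ln(51.4) / 1000
dG = 14.9538 kJ/mol

14.9538 kJ/mol


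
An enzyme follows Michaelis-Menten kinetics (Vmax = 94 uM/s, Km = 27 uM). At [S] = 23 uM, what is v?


v = Vmax * [S] / (Km + [S])
v = 94 * 23 / (27 + 23)
v = 43.24 uM/s

43.24 uM/s


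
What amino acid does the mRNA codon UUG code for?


Standard genetic code lookup.
Codon UUG -> Leu

Leu


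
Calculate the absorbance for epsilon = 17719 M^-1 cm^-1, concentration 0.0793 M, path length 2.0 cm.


A = epsilon * c * l
A = 17719 * 0.0793 * 2.0
A = 2810.2334

2810.2334


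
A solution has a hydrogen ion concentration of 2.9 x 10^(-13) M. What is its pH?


pH = -log10([H+])
pH = -log10(2.9 x 10^(-13))
pH = 12.5376

12.5376


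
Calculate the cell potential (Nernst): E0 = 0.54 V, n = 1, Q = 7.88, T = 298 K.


E = E0 - (RT/nF) * ln(Q)
E = 0.54 - (8.314 * 298 / (1 * 96485)) * ln(7.88)
E = 0.487 V

0.487 V


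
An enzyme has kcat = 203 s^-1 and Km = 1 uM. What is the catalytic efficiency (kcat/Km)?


Catalytic efficiency = kcat / Km
= 203 / 1
= 203.0 uM^-1*s^-1

203.0 uM^-1*s^-1


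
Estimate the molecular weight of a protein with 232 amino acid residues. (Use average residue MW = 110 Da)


MW = n_residues * 110 Da
MW = 232 * 110
MW = 25520 Da

25520 Da


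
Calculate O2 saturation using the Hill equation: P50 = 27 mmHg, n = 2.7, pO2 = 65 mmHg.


Y = pO2^n / (P50^n + pO2^n)
Y = 65^2.7 / (27^2.7 + 65^2.7)
Y = 91.47%

91.47%


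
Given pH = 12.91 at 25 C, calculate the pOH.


pOH = 14 - pH
pOH = 14 - 12.91
pOH = 1.09

1.09


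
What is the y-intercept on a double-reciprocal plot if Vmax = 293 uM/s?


y-intercept = 1/Vmax
= 1/293
= 0.0034 s/uM

0.0034 s/uM


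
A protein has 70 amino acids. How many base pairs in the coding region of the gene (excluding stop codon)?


Each amino acid = 1 codon = 3 bp
bp = 70 * 3 = 210 bp

210 bp


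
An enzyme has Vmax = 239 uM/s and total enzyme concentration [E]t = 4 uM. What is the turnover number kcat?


kcat = Vmax / [E]t
kcat = 239 / 4
kcat = 59.75 s^-1

59.75 s^-1


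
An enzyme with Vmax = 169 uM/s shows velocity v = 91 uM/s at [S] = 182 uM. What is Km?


Km = [S] * (Vmax - v) / v
Km = 182 * (169 - 91) / 91
Km = 156.0 uM

156.0 uM


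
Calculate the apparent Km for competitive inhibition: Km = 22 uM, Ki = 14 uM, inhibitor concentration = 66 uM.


Km_app = Km * (1 + [I]/Ki)
Km_app = 22 * (1 + 66/14)
Km_app = 125.7143 uM

125.7143 uM


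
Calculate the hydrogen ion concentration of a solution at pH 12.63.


[H+] = 10^(-pH)
[H+] = 10^(-12.63)
[H+] = 2.344e-13 M

2.344e-13 M


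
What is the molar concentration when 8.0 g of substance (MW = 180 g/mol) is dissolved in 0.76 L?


C = (mass / MW) / volume
C = (8.0 / 180) / 0.76
C = 0.0585 M

0.0585 M


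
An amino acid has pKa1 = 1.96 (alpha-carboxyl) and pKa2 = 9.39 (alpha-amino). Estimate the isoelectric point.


pI = (pKa1 + pKa2) / 2
pI = (1.96 + 9.39) / 2
pI = 5.675

5.675


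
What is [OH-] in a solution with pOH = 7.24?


[OH-] = 10^(-pOH)
[OH-] = 10^(-7.24)
[OH-] = 5.754e-08 M

5.754e-08 M


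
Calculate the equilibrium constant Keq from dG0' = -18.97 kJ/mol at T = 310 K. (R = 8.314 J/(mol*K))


Keq = exp(-dG0 * 1000 / (R * T))
Keq = exp(-(-18.97) * 1000 / (8.314 * 310))
Keq = 1572.3109

1572.3109


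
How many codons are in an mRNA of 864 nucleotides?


codons = nucleotides / 3
codons = 864 / 3 = 288

288


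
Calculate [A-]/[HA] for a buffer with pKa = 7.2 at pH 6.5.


[A-]/[HA] = 10^(pH - pKa)
= 10^(6.5 - 7.2)
= 0.1995

0.1995


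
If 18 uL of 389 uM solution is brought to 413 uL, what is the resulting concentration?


C2 = C1 * V1 / V2
C2 = 389 * 18 / 413
C2 = 16.954 uM

16.954 uM


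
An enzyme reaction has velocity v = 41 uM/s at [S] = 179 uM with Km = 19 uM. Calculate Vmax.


Vmax = v * (Km + [S]) / [S]
Vmax = 41 * (19 + 179) / 179
Vmax = 45.352 uM/s

45.352 uM/s


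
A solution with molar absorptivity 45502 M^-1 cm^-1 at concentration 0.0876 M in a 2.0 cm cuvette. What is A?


A = epsilon * c * l
A = 45502 * 0.0876 * 2.0
A = 7971.9504

7971.9504


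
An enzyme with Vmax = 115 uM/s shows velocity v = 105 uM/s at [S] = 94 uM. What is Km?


Km = [S] * (Vmax - v) / v
Km = 94 * (115 - 105) / 105
Km = 8.9524 uM

8.9524 uM


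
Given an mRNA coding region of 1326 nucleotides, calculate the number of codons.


codons = nucleotides / 3
codons = 1326 / 3 = 442

442


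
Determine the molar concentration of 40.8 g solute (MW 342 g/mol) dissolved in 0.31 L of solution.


C = (mass / MW) / volume
C = (40.8 / 342) / 0.31
C = 0.3848 M

0.3848 M


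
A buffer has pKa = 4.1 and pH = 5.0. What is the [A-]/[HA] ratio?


[A-]/[HA] = 10^(pH - pKa)
= 10^(5.0 - 4.1)
= 7.9433

7.9433


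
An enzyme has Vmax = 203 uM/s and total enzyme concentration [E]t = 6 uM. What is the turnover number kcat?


kcat = Vmax / [E]t
kcat = 203 / 6
kcat = 33.8333 s^-1

33.8333 s^-1


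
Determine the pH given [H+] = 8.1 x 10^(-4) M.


pH = -log10([H+])
pH = -log10(8.1 x 10^(-4))
pH = 3.0915

3.0915


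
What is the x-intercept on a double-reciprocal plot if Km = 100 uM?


x-intercept = -1/Km
= -1/100
= -0.01 1/uM

-0.01 1/uM


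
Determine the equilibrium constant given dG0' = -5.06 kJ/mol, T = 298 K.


Keq = exp(-dG0 * 1000 / (R * T))
Keq = exp(-(-5.06) * 1000 / (8.314 * 298))
Keq = 7.7085

7.7085


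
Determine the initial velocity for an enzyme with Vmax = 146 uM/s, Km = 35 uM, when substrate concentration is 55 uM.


v = Vmax * [S] / (Km + [S])
v = 146 * 55 / (35 + 55)
v = 89.2222 uM/s

89.2222 uM/s


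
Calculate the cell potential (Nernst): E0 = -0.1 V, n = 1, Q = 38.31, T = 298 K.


E = E0 - (RT/nF) * ln(Q)
E = -0.1 - (8.314 * 298 / (1 * 96485)) * ln(38.31)
E = -0.1936 V

-0.1936 V


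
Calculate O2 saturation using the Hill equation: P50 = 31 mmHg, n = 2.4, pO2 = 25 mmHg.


Y = pO2^n / (P50^n + pO2^n)
Y = 25^2.4 / (31^2.4 + 25^2.4)
Y = 37.37%

37.37%


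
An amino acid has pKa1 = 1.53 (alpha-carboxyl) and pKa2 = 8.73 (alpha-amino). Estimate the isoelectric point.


pI = (pKa1 + pKa2) / 2
pI = (1.53 + 8.73) / 2
pI = 5.13

5.13


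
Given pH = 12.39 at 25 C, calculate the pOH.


pOH = 14 - pH
pOH = 14 - 12.39
pOH = 1.61

1.61


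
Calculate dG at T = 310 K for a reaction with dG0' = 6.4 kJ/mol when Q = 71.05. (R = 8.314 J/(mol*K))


dG = dG0' + RT * ln(Q) / 1000
dG = 6.4 + 8.314 * 310 * ln(71.05) / 1000
dG = 17.3882 kJ/mol

17.3882 kJ/mol


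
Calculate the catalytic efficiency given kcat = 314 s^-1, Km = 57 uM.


Catalytic efficiency = kcat / Km
= 314 / 57
= 5.5088 uM^-1*s^-1

5.5088 uM^-1*s^-1


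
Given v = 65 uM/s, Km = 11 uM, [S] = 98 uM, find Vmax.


Vmax = v * (Km + [S]) / [S]
Vmax = 65 * (11 + 98) / 98
Vmax = 72.2959 uM/s

72.2959 uM/s


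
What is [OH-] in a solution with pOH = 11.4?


[OH-] = 10^(-pOH)
[OH-] = 10^(-11.4)
[OH-] = 3.981e-12 M

3.981e-12 M


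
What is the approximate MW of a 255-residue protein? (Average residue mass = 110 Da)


MW = n_residues * 110 Da
MW = 255 * 110
MW = 28050 Da

28050 Da


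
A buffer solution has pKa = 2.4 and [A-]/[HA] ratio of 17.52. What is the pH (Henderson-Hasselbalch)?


pH = pKa + log10([A-]/[HA])
pH = 2.4 + log10(17.52)
pH = 3.6435

3.6435


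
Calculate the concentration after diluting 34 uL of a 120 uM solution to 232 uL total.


C2 = C1 * V1 / V2
C2 = 120 * 34 / 232
C2 = 17.5862 uM

17.5862 uM


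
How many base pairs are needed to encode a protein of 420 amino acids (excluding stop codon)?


Each amino acid = 1 codon = 3 bp
bp = 420 * 3 = 1260 bp

1260 bp


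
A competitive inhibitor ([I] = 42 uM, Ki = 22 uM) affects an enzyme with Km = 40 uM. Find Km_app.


Km_app = Km * (1 + [I]/Ki)
Km_app = 40 * (1 + 42/22)
Km_app = 116.3636 uM

116.3636 uM


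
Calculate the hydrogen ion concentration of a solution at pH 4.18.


[H+] = 10^(-pH)
[H+] = 10^(-4.18)
[H+] = 6.607e-05 M

6.607e-05 M


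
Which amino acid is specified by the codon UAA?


Standard genetic code lookup.
Codon UAA -> Stop

Stop


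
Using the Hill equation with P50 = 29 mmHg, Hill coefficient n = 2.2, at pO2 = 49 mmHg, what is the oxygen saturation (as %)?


Y = pO2^n / (P50^n + pO2^n)
Y = 49^2.2 / (29^2.2 + 49^2.2)
Y = 76.02%

76.02%


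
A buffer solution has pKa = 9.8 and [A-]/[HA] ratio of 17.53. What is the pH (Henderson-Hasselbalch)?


pH = pKa + log10([A-]/[HA])
pH = 9.8 + log10(17.53)
pH = 11.0438

11.0438


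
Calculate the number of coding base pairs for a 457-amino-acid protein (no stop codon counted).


Each amino acid = 1 codon = 3 bp
bp = 457 * 3 = 1371 bp

1371 bp


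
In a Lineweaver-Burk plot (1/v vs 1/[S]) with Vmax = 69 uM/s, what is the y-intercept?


y-intercept = 1/Vmax
= 1/69
= 0.0145 s/uM

0.0145 s/uM


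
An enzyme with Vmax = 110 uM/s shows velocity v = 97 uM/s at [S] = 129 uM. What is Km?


Km = [S] * (Vmax - v) / v
Km = 129 * (110 - 97) / 97
Km = 17.2887 uM

17.2887 uM


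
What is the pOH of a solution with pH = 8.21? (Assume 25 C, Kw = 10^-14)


pOH = 14 - pH
pOH = 14 - 8.21
pOH = 5.79

5.79


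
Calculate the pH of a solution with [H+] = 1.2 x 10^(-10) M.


pH = -log10([H+])
pH = -log10(1.2 x 10^(-10))
pH = 9.9208

9.9208


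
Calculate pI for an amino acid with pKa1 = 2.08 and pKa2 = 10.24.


pI = (pKa1 + pKa2) / 2
pI = (2.08 + 10.24) / 2
pI = 6.16

6.16


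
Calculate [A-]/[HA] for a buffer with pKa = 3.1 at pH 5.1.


[A-]/[HA] = 10^(pH - pKa)
= 10^(5.1 - 3.1)
= 100.0

100.0


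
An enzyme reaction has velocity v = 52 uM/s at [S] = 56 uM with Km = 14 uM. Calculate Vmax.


Vmax = v * (Km + [S]) / [S]
Vmax = 52 * (14 + 56) / 56
Vmax = 65.0 uM/s

65.0 uM/s


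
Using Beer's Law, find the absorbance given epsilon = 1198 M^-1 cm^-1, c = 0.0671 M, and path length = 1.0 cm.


A = epsilon * c * l
A = 1198 * 0.0671 * 1.0
A = 80.3858

80.3858


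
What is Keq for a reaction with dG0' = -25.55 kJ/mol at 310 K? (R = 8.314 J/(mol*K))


Keq = exp(-dG0 * 1000 / (R * T))
Keq = exp(-(-25.55) * 1000 / (8.314 * 310))
Keq = 20197.6489

20197.6489


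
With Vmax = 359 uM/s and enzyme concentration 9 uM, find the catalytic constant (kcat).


kcat = Vmax / [E]t
kcat = 359 / 9
kcat = 39.8889 s^-1

39.8889 s^-1


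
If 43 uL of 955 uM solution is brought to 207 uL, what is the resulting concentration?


C2 = C1 * V1 / V2
C2 = 955 * 43 / 207
C2 = 198.3816 uM

198.3816 uM


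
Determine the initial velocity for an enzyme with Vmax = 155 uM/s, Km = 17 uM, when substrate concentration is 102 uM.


v = Vmax * [S] / (Km + [S])
v = 155 * 102 / (17 + 102)
v = 132.8571 uM/s

132.8571 uM/s


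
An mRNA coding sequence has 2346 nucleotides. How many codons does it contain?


codons = nucleotides / 3
codons = 2346 / 3 = 782

782


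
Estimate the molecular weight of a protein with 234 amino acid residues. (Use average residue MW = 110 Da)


MW = n_residues * 110 Da
MW = 234 * 110
MW = 25740 Da

25740 Da


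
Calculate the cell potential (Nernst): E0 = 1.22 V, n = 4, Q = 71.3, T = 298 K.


E = E0 - (RT/nF) * ln(Q)
E = 1.22 - (8.314 * 298 / (4 * 96485)) * ln(71.3)
E = 1.1926 V

1.1926 V


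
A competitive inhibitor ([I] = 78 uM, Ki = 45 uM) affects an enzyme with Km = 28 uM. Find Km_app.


Km_app = Km * (1 + [I]/Ki)
Km_app = 28 * (1 + 78/45)
Km_app = 76.5333 uM

76.5333 uM


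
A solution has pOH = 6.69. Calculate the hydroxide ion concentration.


[OH-] = 10^(-pOH)
[OH-] = 10^(-6.69)
[OH-] = 2.042e-07 M

2.042e-07 M


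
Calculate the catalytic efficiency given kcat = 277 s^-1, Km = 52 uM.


Catalytic efficiency = kcat / Km
= 277 / 52
= 5.3269 uM^-1*s^-1

5.3269 uM^-1*s^-1


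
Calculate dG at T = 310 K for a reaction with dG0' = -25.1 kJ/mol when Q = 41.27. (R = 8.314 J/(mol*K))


dG = dG0' + RT * ln(Q) / 1000
dG = -25.1 + 8.314 * 310 * ln(41.27) / 1000
dG = -15.5119 kJ/mol

-15.5119 kJ/mol


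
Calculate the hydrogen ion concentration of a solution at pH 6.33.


[H+] = 10^(-pH)
[H+] = 10^(-6.33)
[H+] = 4.677e-07 M

4.677e-07 M


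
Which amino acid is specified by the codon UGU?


Standard genetic code lookup.
Codon UGU -> Cys

Cys


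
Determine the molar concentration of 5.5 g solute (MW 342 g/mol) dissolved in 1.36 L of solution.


C = (mass / MW) / volume
C = (5.5 / 342) / 1.36
C = 0.0118 M

0.0118 M


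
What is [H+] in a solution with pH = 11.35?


[H+] = 10^(-pH)
[H+] = 10^(-11.35)
[H+] = 4.467e-12 M

4.467e-12 M


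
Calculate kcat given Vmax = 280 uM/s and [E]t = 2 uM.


kcat = Vmax / [E]t
kcat = 280 / 2
kcat = 140.0 s^-1

140.0 s^-1


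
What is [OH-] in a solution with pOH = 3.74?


[OH-] = 10^(-pOH)
[OH-] = 10^(-3.74)
[OH-] = 1.820e-04 M

1.820e-04 M


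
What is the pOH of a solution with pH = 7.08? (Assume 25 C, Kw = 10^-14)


pOH = 14 - pH
pOH = 14 - 7.08
pOH = 6.92

6.92


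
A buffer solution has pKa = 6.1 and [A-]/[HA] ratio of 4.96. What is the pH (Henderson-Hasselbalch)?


pH = pKa + log10([A-]/[HA])
pH = 6.1 + log10(4.96)
pH = 6.7955

6.7955


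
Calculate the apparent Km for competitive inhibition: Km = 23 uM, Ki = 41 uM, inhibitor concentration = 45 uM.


Km_app = Km * (1 + [I]/Ki)
Km_app = 23 * (1 + 45/41)
Km_app = 48.2439 uM

48.2439 uM


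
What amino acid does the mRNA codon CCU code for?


Standard genetic code lookup.
Codon CCU -> Pro

Pro


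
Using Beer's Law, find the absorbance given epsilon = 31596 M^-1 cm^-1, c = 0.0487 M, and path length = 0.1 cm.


A = epsilon * c * l
A = 31596 * 0.0487 * 0.1
A = 153.8725

153.8725


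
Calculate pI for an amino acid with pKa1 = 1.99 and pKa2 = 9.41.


pI = (pKa1 + pKa2) / 2
pI = (1.99 + 9.41) / 2
pI = 5.7

5.7


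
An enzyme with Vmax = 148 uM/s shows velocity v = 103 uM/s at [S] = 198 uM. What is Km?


Km = [S] * (Vmax - v) / v
Km = 198 * (148 - 103) / 103
Km = 86.5049 uM

86.5049 uM


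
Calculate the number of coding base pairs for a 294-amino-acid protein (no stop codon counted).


Each amino acid = 1 codon = 3 bp
bp = 294 * 3 = 882 bp

882 bp


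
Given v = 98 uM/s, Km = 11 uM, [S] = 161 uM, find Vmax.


Vmax = v * (Km + [S]) / [S]
Vmax = 98 * (11 + 161) / 161
Vmax = 104.6957 uM/s

104.6957 uM/s


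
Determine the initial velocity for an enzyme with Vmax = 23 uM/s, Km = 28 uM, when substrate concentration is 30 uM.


v = Vmax * [S] / (Km + [S])
v = 23 * 30 / (28 + 30)
v = 11.8966 uM/s

11.8966 uM/s


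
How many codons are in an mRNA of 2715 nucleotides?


codons = nucleotides / 3
codons = 2715 / 3 = 905

905


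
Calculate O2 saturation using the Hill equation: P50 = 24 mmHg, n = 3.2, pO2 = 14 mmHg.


Y = pO2^n / (P50^n + pO2^n)
Y = 14^3.2 / (24^3.2 + 14^3.2)
Y = 15.13%

15.13%


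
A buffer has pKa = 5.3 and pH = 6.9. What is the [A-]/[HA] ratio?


[A-]/[HA] = 10^(pH - pKa)
= 10^(6.9 - 5.3)
= 39.8107

39.8107


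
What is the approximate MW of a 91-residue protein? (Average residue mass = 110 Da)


MW = n_residues * 110 Da
MW = 91 * 110
MW = 10010 Da

10010 Da


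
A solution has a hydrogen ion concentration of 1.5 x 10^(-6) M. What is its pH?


pH = -log10([H+])
pH = -log10(1.5 x 10^(-6))
pH = 5.8239

5.8239


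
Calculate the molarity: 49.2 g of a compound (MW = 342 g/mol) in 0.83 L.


C = (mass / MW) / volume
C = (49.2 / 342) / 0.83
C = 0.1733 M

0.1733 M


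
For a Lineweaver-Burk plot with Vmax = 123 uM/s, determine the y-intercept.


y-intercept = 1/Vmax
= 1/123
= 0.0081 s/uM

0.0081 s/uM


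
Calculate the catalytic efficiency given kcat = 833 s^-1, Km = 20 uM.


Catalytic efficiency = kcat / Km
= 833 / 20
= 41.65 uM^-1*s^-1

41.65 uM^-1*s^-1


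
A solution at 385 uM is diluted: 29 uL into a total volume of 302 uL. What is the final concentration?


C2 = C1 * V1 / V2
C2 = 385 * 29 / 302
C2 = 36.9702 uM

36.9702 uM


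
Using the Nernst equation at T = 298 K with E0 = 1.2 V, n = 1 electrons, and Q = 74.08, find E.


E = E0 - (RT/nF) * ln(Q)
E = 1.2 - (8.314 * 298 / (1 * 96485)) * ln(74.08)
E = 1.0895 V

1.0895 V


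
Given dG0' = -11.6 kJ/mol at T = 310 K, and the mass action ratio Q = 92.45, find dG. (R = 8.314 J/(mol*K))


dG = dG0' + RT * ln(Q) / 1000
dG = -11.6 + 8.314 * 310 * ln(92.45) / 1000
dG = 0.0668 kJ/mol

0.0668 kJ/mol


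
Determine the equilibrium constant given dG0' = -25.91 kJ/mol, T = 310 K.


Keq = exp(-dG0 * 1000 / (R * T))
Keq = exp(-(-25.91) * 1000 / (8.314 * 310))
Keq = 23225.3673

23225.3673


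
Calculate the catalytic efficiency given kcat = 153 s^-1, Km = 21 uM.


Catalytic efficiency = kcat / Km
= 153 / 21
= 7.2857 uM^-1*s^-1

7.2857 uM^-1*s^-1


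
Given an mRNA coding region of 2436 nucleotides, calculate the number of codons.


codons = nucleotides / 3
codons = 2436 / 3 = 812

812


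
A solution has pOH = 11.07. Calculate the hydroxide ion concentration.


[OH-] = 10^(-pOH)
[OH-] = 10^(-11.07)
[OH-] = 8.511e-12 M

8.511e-12 M


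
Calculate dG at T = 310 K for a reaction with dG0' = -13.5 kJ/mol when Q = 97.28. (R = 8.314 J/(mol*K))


dG = dG0' + RT * ln(Q) / 1000
dG = -13.5 + 8.314 * 310 * ln(97.28) / 1000
dG = -1.702 kJ/mol

-1.702 kJ/mol


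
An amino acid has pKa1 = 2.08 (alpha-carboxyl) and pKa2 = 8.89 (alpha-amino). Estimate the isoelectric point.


pI = (pKa1 + pKa2) / 2
pI = (2.08 + 8.89) / 2
pI = 5.485

5.485


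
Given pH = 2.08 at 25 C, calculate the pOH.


pOH = 14 - pH
pOH = 14 - 2.08
pOH = 11.92

11.92


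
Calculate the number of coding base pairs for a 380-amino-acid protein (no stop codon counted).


Each amino acid = 1 codon = 3 bp
bp = 380 * 3 = 1140 bp

1140 bp


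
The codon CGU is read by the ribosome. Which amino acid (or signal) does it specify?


Standard genetic code lookup.
Codon CGU -> Arg

Arg


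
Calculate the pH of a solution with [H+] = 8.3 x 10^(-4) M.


pH = -log10([H+])
pH = -log10(8.3 x 10^(-4))
pH = 3.0809

3.0809


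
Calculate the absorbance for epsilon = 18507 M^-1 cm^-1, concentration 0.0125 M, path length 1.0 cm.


A = epsilon * c * l
A = 18507 * 0.0125 * 1.0
A = 231.3375

231.3375


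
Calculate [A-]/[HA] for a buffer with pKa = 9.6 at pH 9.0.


[A-]/[HA] = 10^(pH - pKa)
= 10^(9.0 - 9.6)
= 0.2512

0.2512


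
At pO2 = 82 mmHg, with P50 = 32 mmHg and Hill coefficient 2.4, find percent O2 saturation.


Y = pO2^n / (P50^n + pO2^n)
Y = 82^2.4 / (32^2.4 + 82^2.4)
Y = 90.54%

90.54%


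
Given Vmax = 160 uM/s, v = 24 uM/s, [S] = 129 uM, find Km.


Km = [S] * (Vmax - v) / v
Km = 129 * (160 - 24) / 24
Km = 731.0 uM

731.0 uM


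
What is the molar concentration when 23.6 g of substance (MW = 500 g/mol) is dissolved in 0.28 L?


C = (mass / MW) / volume
C = (23.6 / 500) / 0.28
C = 0.1686 M

0.1686 M


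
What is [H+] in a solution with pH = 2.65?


[H+] = 10^(-pH)
[H+] = 10^(-2.65)
[H+] = 0.0022 M

0.0022 M


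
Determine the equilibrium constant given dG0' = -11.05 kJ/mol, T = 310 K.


Keq = exp(-dG0 * 1000 / (R * T))
Keq = exp(-(-11.05) * 1000 / (8.314 * 310))
Keq = 72.7745

72.7745


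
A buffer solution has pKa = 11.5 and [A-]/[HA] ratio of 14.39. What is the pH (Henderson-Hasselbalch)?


pH = pKa + log10([A-]/[HA])
pH = 11.5 + log10(14.39)
pH = 12.6581

12.6581


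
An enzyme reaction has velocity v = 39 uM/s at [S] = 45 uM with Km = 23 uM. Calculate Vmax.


Vmax = v * (Km + [S]) / [S]
Vmax = 39 * (23 + 45) / 45
Vmax = 58.9333 uM/s

58.9333 uM/s


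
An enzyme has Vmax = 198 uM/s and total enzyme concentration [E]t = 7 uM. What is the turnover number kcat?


kcat = Vmax / [E]t
kcat = 198 / 7
kcat = 28.2857 s^-1

28.2857 s^-1


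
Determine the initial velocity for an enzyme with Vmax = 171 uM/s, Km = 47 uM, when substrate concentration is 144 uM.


v = Vmax * [S] / (Km + [S])
v = 171 * 144 / (47 + 144)
v = 128.9215 uM/s

128.9215 uM/s


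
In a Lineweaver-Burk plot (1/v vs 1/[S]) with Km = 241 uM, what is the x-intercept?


x-intercept = -1/Km
= -1/241
= -0.0041 1/uM

-0.0041 1/uM


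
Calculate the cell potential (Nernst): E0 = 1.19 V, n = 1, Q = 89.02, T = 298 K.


E = E0 - (RT/nF) * ln(Q)
E = 1.19 - (8.314 * 298 / (1 * 96485)) * ln(89.02)
E = 1.0747 V

1.0747 V


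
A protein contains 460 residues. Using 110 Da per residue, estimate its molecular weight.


MW = n_residues * 110 Da
MW = 460 * 110
MW = 50600 Da

50600 Da


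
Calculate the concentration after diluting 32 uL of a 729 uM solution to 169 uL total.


C2 = C1 * V1 / V2
C2 = 729 * 32 / 169
C2 = 138.0355 uM

138.0355 uM


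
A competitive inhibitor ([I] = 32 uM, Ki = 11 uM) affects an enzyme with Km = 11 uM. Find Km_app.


Km_app = Km * (1 + [I]/Ki)
Km_app = 11 * (1 + 32/11)
Km_app = 43.0 uM

43.0 uM


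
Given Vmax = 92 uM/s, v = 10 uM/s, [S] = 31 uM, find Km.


Km = [S] * (Vmax - v) / v
Km = 31 * (92 - 10) / 10
Km = 254.2 uM

254.2 uM


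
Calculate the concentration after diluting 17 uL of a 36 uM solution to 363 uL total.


C2 = C1 * V1 / V2
C2 = 36 * 17 / 363
C2 = 1.686 uM

1.686 uM


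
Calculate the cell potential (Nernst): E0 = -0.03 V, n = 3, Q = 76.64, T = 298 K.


E = E0 - (RT/nF) * ln(Q)
E = -0.03 - (8.314 * 298 / (3 * 96485)) * ln(76.64)
E = -0.0671 V

-0.0671 V


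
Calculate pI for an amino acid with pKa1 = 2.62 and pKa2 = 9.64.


pI = (pKa1 + pKa2) / 2
pI = (2.62 + 9.64) / 2
pI = 6.13

6.13


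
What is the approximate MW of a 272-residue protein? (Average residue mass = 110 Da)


MW = n_residues * 110 Da
MW = 272 * 110
MW = 29920 Da

29920 Da


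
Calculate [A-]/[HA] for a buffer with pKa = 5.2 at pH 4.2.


[A-]/[HA] = 10^(pH - pKa)
= 10^(4.2 - 5.2)
= 0.1

0.1


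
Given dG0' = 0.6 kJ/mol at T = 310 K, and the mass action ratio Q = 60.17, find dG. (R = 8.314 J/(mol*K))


dG = dG0' + RT * ln(Q) / 1000
dG = 0.6 + 8.314 * 310 * ln(60.17) / 1000
dG = 11.1598 kJ/mol

11.1598 kJ/mol


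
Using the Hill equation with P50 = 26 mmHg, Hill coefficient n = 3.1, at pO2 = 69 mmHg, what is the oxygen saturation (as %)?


Y = pO2^n / (P50^n + pO2^n)
Y = 69^3.1 / (26^3.1 + 69^3.1)
Y = 95.37%

95.37%


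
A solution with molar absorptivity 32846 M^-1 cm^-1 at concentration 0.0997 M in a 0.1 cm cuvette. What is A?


A = epsilon * c * l
A = 32846 * 0.0997 * 0.1
A = 327.4746

327.4746


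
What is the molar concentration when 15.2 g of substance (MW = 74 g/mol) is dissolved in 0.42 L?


C = (mass / MW) / volume
C = (15.2 / 74) / 0.42
C = 0.4891 M

0.4891 M


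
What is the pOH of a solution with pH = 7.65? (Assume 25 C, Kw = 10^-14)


pOH = 14 - pH
pOH = 14 - 7.65
pOH = 6.35

6.35


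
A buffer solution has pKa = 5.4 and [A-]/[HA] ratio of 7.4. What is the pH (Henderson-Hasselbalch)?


pH = pKa + log10([A-]/[HA])
pH = 5.4 + log10(7.4)
pH = 6.2692

6.2692


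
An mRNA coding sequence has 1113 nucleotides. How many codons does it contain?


codons = nucleotides / 3
codons = 1113 / 3 = 371

371


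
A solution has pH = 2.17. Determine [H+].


[H+] = 10^(-pH)
[H+] = 10^(-2.17)
[H+] = 0.0068 M

0.0068 M


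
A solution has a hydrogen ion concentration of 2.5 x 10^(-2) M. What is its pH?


pH = -log10([H+])
pH = -log10(2.5 x 10^(-2))
pH = 1.6021

1.6021


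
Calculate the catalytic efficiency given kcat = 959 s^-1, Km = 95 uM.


Catalytic efficiency = kcat / Km
= 959 / 95
= 10.0947 uM^-1*s^-1

10.0947 uM^-1*s^-1


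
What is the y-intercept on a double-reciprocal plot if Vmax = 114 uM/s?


y-intercept = 1/Vmax
= 1/114
= 0.0088 s/uM

0.0088 s/uM


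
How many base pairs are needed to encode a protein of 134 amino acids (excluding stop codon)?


Each amino acid = 1 codon = 3 bp
bp = 134 * 3 = 402 bp

402 bp


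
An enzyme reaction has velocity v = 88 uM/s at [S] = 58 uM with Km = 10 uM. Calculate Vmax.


Vmax = v * (Km + [S]) / [S]
Vmax = 88 * (10 + 58) / 58
Vmax = 103.1724 uM/s

103.1724 uM/s


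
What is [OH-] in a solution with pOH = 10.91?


[OH-] = 10^(-pOH)
[OH-] = 10^(-10.91)
[OH-] = 1.230e-11 M

1.230e-11 M


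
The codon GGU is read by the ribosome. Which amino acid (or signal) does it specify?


Standard genetic code lookup.
Codon GGU -> Gly

Gly


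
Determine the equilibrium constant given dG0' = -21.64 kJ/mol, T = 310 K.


Keq = exp(-dG0 * 1000 / (R * T))
Keq = exp(-(-21.64) * 1000 / (8.314 * 310))
Keq = 4430.437

4430.437


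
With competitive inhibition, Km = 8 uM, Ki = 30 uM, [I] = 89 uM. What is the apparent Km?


Km_app = Km * (1 + [I]/Ki)
Km_app = 8 * (1 + 89/30)
Km_app = 31.7333 uM

31.7333 uM
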